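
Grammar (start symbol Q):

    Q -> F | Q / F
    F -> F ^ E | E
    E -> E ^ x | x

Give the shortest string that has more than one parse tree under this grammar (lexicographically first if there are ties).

x ^ x

length 1: no string has ≥2 trees
length 3: x ^ x has 2 parse trees

Two derivations of x ^ x:
  Q ⇒ F ⇒ F ^ E ⇒ E ^ E ⇒ x ^ E ⇒ x ^ x
  Q ⇒ F ⇒ E ⇒ E ^ x ⇒ x ^ x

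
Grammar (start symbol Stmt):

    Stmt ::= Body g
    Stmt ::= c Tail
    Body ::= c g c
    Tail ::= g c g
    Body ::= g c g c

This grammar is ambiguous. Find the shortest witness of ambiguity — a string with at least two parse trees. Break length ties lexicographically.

c g c g

length 4: c g c g has 2 parse trees

Two derivations of c g c g:
  Stmt ⇒ Body g ⇒ c g c g
  Stmt ⇒ c Tail ⇒ c g c g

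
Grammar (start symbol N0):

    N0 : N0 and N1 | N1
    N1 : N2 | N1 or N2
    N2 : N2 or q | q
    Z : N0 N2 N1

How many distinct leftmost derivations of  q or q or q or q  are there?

8

Parse trees for q or q or q or q:
  [N0 [N1 [N2 [N2 [N2 [N2 q] or q] or q] or q]]]
  [N0 [N1 [N1 [N2 q]] or [N2 [N2 [N2 q] or q] or q]]]
  [N0 [N1 [N1 [N2 [N2 q] or q]] or [N2 [N2 q] or q]]]
  [N0 [N1 [N1 [N1 [N2 q]] or [N2 q]] or [N2 [N2 q] or q]]]
  [N0 [N1 [N1 [N2 [N2 [N2 q] or q] or q]] or [N2 q]]]
  [N0 [N1 [N1 [N1 [N2 q]] or [N2 [N2 q] or q]] or [N2 q]]]
  [N0 [N1 [N1 [N1 [N2 [N2 q] or q]] or [N2 q]] or [N2 q]]]
  [N0 [N1 [N1 [N1 [N1 [N2 q]] or [N2 q]] or [N2 q]] or [N2 q]]]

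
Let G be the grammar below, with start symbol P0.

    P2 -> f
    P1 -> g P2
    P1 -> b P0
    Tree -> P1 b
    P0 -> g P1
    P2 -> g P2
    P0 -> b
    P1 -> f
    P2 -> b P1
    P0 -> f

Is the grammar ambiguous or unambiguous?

Unambiguous

Only P0, P1, P2 are reachable from P0; ignoring the rest: The reachable rules are right-linear with at most one rule per (nonterminal, next-terminal) pair. Each input token forces the next rule, so parsing is deterministic.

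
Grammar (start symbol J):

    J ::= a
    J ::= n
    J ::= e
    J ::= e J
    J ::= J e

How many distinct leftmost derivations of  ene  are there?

2

Parse trees for ene:
  [J e [J [J n] e]]
  [J [J e [J n]] e]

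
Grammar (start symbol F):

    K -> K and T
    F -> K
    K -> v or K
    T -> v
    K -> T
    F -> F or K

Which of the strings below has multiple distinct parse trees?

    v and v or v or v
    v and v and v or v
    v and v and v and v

v and v or v or v

v and v or v or v: 2 trees
v and v and v or v: 1 tree
v and v and v and v: 1 tree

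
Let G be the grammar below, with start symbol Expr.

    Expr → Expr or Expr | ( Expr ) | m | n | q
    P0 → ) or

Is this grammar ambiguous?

Ambiguous

Witness: m or m or m

Derivation 1: Expr ⇒ Expr or Expr ⇒ Expr or Expr or Expr ⇒ m or Expr or Expr ⇒ m or m or Expr ⇒ m or m or m
Derivation 2: Expr ⇒ Expr or Expr ⇒ m or Expr ⇒ m or Expr or Expr ⇒ m or m or Expr ⇒ m or m or m

Two distinct leftmost derivations for the same string.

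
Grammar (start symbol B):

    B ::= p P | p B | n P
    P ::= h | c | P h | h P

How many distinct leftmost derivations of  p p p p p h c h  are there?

Parse trees for p p p p p h c h:
  [B p [B p [B p [B p [B p [P [P h [P c]] h]]]]]]
  [B p [B p [B p [B p [B p [P h [P [P c] h]]]]]]]

2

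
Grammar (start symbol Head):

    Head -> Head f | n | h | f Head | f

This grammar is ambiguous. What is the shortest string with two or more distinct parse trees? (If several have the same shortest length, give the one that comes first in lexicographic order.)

f f

length 1: no string has ≥2 trees
length 2: f f has 2 parse trees

Two derivations of f f:
  Head ⇒ Head f ⇒ f f
  Head ⇒ f Head ⇒ f f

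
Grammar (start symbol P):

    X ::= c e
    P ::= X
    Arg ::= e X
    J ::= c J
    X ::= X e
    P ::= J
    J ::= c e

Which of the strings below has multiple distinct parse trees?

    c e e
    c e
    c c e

c e e: 1 tree
c e: 2 trees
c c e: 1 tree

c e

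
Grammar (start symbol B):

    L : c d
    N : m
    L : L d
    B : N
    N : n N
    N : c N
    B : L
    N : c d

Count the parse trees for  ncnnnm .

Parse trees for ncnnnm:
  [B [N n [N c [N n [N n [N n [N m]]]]]]]

1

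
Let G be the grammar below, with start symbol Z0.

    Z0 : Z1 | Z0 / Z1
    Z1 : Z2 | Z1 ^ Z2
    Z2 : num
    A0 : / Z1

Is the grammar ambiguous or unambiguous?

Unambiguous

(A0 is unreachable from Z0, so its rules don't affect L(Z0).) Z0 → Z0 / Z1 | Z1  ;  Z1 → Z1 ^ Z2 | Z2  — a left-associative chain with Z2 at the bottom. Each string factors uniquely by precedence.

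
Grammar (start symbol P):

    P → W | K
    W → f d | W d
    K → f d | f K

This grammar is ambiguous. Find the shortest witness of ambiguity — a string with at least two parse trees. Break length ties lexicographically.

length 2: f d has 2 parse trees

Two derivations of f d:
  P ⇒ W ⇒ f d
  P ⇒ K ⇒ f d

f d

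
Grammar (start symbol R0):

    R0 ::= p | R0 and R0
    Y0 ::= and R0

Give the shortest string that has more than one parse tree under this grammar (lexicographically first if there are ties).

p and p and p

length 1: no string has ≥2 trees
length 3: no string has ≥2 trees
length 5: p and p and p has 2 parse trees

Two derivations of p and p and p:
  R0 ⇒ R0 and R0 ⇒ p and R0 ⇒ p and R0 and R0 ⇒ p and p and R0 ⇒ p and p and p
  R0 ⇒ R0 and R0 ⇒ R0 and R0 and R0 ⇒ p and R0 and R0 ⇒ p and p and R0 ⇒ p and p and p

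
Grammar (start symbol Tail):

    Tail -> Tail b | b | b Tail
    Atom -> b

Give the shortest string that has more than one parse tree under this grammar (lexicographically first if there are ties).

b b

length 1: no string has ≥2 trees
length 2: b b has 2 parse trees

Two derivations of b b:
  Tail ⇒ Tail b ⇒ b b
  Tail ⇒ b Tail ⇒ b b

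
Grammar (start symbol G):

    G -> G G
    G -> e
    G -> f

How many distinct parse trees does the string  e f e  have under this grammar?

2

Parse trees for e f e:
  [G [G e] [G [G f] [G e]]]
  [G [G [G e] [G f]] [G e]]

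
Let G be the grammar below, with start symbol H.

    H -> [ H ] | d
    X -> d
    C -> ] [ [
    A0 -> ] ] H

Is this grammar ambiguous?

Unambiguous

(X, C, A0 are unreachable from H, so their rules don't affect L(H).) Each string is a nest of matched brackets around a single atom. An opening bracket forces the recursive rule; an atom forces the base rule.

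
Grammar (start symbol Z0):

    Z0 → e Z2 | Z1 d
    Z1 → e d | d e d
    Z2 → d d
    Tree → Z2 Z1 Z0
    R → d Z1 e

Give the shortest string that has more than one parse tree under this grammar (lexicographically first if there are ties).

length 3: e d d has 2 parse trees

Two derivations of e d d:
  Z0 ⇒ e Z2 ⇒ e d d
  Z0 ⇒ Z1 d ⇒ e d d

e d d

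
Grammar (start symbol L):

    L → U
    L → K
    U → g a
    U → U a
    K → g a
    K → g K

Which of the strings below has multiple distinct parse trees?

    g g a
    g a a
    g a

g a

g g a: 1 tree
g a a: 1 tree
g a: 2 trees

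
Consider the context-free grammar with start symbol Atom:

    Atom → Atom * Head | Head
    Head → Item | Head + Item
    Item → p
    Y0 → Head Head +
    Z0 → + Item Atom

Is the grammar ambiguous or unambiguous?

(Y0, Z0 are unreachable from Atom, so their rules don't affect L(Atom).) This is a standard precedence ladder (Atom over Head over Item), with each level left-recursive on its own operator ('*' at Atom, '+' at Head). That structure is LR(1), hence unambiguous.

Unambiguous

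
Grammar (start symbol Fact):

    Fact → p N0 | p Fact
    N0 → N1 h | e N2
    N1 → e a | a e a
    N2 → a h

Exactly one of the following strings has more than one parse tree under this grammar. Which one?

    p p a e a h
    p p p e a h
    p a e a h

p p a e a h: 1 tree
p p p e a h: 2 trees
p a e a h: 1 tree

p p p e a h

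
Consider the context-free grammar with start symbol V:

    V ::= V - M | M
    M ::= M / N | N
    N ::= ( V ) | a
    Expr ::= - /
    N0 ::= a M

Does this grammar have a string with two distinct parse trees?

Only V, M, N are reachable from V; ignoring the rest: This is a standard precedence ladder (V over M over N), with each level left-recursive on its own operator ('-' at V, '/' at M). That structure is LR(1), hence unambiguous.

Unambiguous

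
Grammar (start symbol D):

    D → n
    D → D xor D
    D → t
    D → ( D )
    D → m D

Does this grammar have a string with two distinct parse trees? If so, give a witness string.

Ambiguous

Witness: m n xor n

Derivation 1: D ⇒ D xor D ⇒ m D xor D ⇒ m n xor D ⇒ m n xor n
Derivation 2: D ⇒ m D ⇒ m D xor D ⇒ m n xor D ⇒ m n xor n

Two distinct leftmost derivations for the same string.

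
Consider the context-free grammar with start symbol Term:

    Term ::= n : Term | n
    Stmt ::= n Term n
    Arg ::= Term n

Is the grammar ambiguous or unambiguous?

Unambiguous

Only Term is reachable from Term; ignoring the rest: The reachable grammar is A → atom sep A | atom. Each atom is followed by either the separator (recurse) or end-of-string (stop) — no choice point.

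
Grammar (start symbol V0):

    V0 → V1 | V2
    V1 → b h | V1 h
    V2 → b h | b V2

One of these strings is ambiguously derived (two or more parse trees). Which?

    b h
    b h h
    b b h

b h: 2 trees
b h h: 1 tree
b b h: 1 tree

b h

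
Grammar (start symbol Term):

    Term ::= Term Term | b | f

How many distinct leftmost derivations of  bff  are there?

Parse trees for bff:
  [Term [Term b] [Term [Term f] [Term f]]]
  [Term [Term [Term b] [Term f]] [Term f]]

2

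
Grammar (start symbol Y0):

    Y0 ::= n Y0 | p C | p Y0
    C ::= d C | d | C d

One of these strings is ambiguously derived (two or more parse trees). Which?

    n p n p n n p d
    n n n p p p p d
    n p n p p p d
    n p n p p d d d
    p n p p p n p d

n p n p n n p d: 1 tree
n n n p p p p d: 1 tree
n p n p p p d: 1 tree
n p n p p d d d: 4 trees
p n p p p n p d: 1 tree

n p n p p d d d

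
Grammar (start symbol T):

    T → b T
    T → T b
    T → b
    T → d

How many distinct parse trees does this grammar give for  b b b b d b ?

5

Parse trees for b b b b d b:
  [T b [T b [T b [T b [T [T d] b]]]]]
  [T b [T b [T b [T [T b [T d]] b]]]]
  [T b [T b [T [T b [T b [T d]]] b]]]
  [T b [T [T b [T b [T b [T d]]]] b]]
  [T [T b [T b [T b [T b [T d]]]]] b]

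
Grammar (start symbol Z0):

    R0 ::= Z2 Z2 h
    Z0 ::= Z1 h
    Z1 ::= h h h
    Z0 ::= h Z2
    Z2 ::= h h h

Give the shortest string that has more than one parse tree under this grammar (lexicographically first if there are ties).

h h h h

length 4: h h h h has 2 parse trees

Two derivations of h h h h:
  Z0 ⇒ Z1 h ⇒ h h h h
  Z0 ⇒ h Z2 ⇒ h h h h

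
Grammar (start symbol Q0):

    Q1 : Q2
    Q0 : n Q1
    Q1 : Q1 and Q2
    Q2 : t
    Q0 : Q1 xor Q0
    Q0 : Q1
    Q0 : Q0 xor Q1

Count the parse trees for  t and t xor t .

Parse trees for t and t xor t:
  [Q0 [Q1 [Q1 [Q2 t]] and [Q2 t]] xor [Q0 [Q1 [Q2 t]]]]
  [Q0 [Q0 [Q1 [Q1 [Q2 t]] and [Q2 t]]] xor [Q1 [Q2 t]]]

2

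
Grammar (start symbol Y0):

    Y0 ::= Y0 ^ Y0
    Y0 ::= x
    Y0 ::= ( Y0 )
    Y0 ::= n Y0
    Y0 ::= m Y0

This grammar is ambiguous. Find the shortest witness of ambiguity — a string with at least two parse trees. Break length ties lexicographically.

m x ^ x

length 1: no string has ≥2 trees
length 2: no string has ≥2 trees
length 3: no string has ≥2 trees
length 4: m x ^ x has 2 parse trees

Two derivations of m x ^ x:
  Y0 ⇒ Y0 ^ Y0 ⇒ m Y0 ^ Y0 ⇒ m x ^ Y0 ⇒ m x ^ x
  Y0 ⇒ m Y0 ⇒ m Y0 ^ Y0 ⇒ m x ^ Y0 ⇒ m x ^ x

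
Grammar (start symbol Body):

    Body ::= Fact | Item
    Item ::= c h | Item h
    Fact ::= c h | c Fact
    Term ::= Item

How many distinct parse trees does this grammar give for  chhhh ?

Parse trees for chhhh:
  [Body [Item [Item [Item [Item c h] h] h] h]]

1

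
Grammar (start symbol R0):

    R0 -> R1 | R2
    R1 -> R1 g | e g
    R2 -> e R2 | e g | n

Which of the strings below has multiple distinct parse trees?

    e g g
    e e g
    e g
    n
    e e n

e g

e g g: 1 tree
e e g: 1 tree
e g: 2 trees
n: 1 tree
e e n: 1 tree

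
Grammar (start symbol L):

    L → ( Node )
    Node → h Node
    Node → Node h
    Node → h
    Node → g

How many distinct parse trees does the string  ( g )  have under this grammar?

1

Parse trees for ( g ):
  [L ( [Node g] )]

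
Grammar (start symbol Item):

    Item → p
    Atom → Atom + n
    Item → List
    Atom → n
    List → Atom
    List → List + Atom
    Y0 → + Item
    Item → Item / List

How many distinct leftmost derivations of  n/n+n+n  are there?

4

Parse trees for n/n+n+n:
  [Item [Item [List [Atom n]]] / [List [Atom [Atom [Atom n] + n] + n]]]
  [Item [Item [List [Atom n]]] / [List [List [Atom n]] + [Atom [Atom n] + n]]]
  [Item [Item [List [Atom n]]] / [List [List [Atom [Atom n] + n]] + [Atom n]]]
  [Item [Item [List [Atom n]]] / [List [List [List [Atom n]] + [Atom n]] + [Atom n]]]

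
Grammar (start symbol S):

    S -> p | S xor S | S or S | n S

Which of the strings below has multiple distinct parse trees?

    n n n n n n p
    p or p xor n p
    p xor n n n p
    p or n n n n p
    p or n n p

n n n n n n p: 1 tree
p or p xor n p: 2 trees
p xor n n n p: 1 tree
p or n n n n p: 1 tree
p or n n p: 1 tree

p or p xor n p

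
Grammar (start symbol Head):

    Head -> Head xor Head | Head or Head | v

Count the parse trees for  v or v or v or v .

Parse trees for v or v or v or v:
  [Head [Head v] or [Head [Head v] or [Head [Head v] or [Head v]]]]
  [Head [Head v] or [Head [Head [Head v] or [Head v]] or [Head v]]]
  [Head [Head [Head v] or [Head v]] or [Head [Head v] or [Head v]]]
  [Head [Head [Head v] or [Head [Head v] or [Head v]]] or [Head v]]
  [Head [Head [Head [Head v] or [Head v]] or [Head v]] or [Head v]]

5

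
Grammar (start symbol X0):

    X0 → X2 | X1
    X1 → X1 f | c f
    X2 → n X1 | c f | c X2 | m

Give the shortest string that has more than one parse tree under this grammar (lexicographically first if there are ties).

length 1: no string has ≥2 trees
length 2: c f has 2 parse trees

Two derivations of c f:
  X0 ⇒ X2 ⇒ c f
  X0 ⇒ X1 ⇒ c f

c f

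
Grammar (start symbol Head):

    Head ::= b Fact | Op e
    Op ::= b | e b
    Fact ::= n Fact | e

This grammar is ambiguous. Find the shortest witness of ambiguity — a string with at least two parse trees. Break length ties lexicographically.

length 2: b e has 2 parse trees

Two derivations of b e:
  Head ⇒ b Fact ⇒ b e
  Head ⇒ Op e ⇒ b e

b e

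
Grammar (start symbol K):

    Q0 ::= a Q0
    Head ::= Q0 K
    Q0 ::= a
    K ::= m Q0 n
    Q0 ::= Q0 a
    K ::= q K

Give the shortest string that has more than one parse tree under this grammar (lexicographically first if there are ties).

m a a n

length 3: no string has ≥2 trees
length 4: m a a n has 2 parse trees

Two derivations of m a a n:
  K ⇒ m Q0 n ⇒ m a Q0 n ⇒ m a a n
  K ⇒ m Q0 n ⇒ m Q0 a n ⇒ m a a n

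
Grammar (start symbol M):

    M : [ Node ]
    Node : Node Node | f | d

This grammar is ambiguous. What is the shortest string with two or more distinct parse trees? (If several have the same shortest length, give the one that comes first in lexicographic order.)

[ d d d ]

length 3: no string has ≥2 trees
length 4: no string has ≥2 trees
length 5: [ d d d ] has 2 parse trees

Two derivations of [ d d d ]:
  M ⇒ [ Node ] ⇒ [ Node Node ] ⇒ [ Node Node Node ] ⇒ [ d Node Node ] ⇒ [ d d Node ] ⇒ [ d d d ]
  M ⇒ [ Node ] ⇒ [ Node Node ] ⇒ [ d Node ] ⇒ [ d Node Node ] ⇒ [ d d Node ] ⇒ [ d d d ]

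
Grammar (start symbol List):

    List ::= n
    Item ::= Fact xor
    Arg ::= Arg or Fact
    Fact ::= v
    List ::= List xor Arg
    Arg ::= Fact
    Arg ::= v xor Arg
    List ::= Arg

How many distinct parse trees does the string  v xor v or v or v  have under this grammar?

4

Parse trees for v xor v or v or v:
  [List [List [Arg [Fact v]]] xor [Arg [Arg [Arg [Fact v]] or [Fact v]] or [Fact v]]]
  [List [Arg [Arg [Arg v xor [Arg [Fact v]]] or [Fact v]] or [Fact v]]]
  [List [Arg [Arg v xor [Arg [Arg [Fact v]] or [Fact v]]] or [Fact v]]]
  [List [Arg v xor [Arg [Arg [Arg [Fact v]] or [Fact v]] or [Fact v]]]]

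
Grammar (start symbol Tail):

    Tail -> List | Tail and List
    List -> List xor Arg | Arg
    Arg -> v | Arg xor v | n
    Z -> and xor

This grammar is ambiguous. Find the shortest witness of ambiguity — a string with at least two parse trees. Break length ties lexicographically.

length 1: no string has ≥2 trees
length 3: n xor v has 2 parse trees

Two derivations of n xor v:
  Tail ⇒ List ⇒ List xor Arg ⇒ Arg xor Arg ⇒ n xor Arg ⇒ n xor v
  Tail ⇒ List ⇒ Arg ⇒ Arg xor v ⇒ n xor v

n xor v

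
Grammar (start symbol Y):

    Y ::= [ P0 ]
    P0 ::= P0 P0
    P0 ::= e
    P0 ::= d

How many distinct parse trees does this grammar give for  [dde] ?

Parse trees for [dde]:
  [Y [ [P0 [P0 d] [P0 [P0 d] [P0 e]]] ]]
  [Y [ [P0 [P0 [P0 d] [P0 d]] [P0 e]] ]]

2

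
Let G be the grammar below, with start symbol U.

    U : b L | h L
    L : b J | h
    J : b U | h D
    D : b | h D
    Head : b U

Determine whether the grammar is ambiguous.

Unambiguous

(Head is unreachable from U, so its rules don't affect L(U).) The reachable rules are right-linear with at most one rule per (nonterminal, next-terminal) pair. Each input token forces the next rule, so parsing is deterministic.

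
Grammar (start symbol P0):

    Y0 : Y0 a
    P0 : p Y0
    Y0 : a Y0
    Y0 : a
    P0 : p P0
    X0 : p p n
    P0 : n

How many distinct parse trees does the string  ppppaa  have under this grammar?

Parse trees for ppppaa:
  [P0 p [P0 p [P0 p [P0 p [Y0 [Y0 a] a]]]]]
  [P0 p [P0 p [P0 p [P0 p [Y0 a [Y0 a]]]]]]

2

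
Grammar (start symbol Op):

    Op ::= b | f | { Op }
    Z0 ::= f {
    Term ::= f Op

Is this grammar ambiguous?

Only Op is reachable from Op; ignoring the rest: Each string is a nest of matched brackets around a single atom. An opening bracket forces the recursive rule; an atom forces the base rule.

Unambiguous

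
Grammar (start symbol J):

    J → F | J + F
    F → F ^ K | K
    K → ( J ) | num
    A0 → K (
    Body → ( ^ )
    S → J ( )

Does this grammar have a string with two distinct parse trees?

(A0, Body, S are unreachable from J, so their rules don't affect L(J).) This is a standard precedence ladder (J over F over K), with each level left-recursive on its own operator ('+' at J, '^' at F). That structure is LR(1), hence unambiguous.

Unambiguous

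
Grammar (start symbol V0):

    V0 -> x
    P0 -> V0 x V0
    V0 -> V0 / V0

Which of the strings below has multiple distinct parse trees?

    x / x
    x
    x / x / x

x / x / x

x / x: 1 tree
x: 1 tree
x / x / x: 2 trees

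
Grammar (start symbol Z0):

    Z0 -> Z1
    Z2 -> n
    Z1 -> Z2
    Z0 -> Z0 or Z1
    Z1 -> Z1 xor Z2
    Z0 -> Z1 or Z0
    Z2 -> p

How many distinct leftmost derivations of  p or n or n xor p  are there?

4

Parse trees for p or n or n xor p:
  [Z0 [Z0 [Z0 [Z1 [Z2 p]]] or [Z1 [Z2 n]]] or [Z1 [Z1 [Z2 n]] xor [Z2 p]]]
  [Z0 [Z0 [Z1 [Z2 p]] or [Z0 [Z1 [Z2 n]]]] or [Z1 [Z1 [Z2 n]] xor [Z2 p]]]
  [Z0 [Z1 [Z2 p]] or [Z0 [Z0 [Z1 [Z2 n]]] or [Z1 [Z1 [Z2 n]] xor [Z2 p]]]]
  [Z0 [Z1 [Z2 p]] or [Z0 [Z1 [Z2 n]] or [Z0 [Z1 [Z1 [Z2 n]] xor [Z2 p]]]]]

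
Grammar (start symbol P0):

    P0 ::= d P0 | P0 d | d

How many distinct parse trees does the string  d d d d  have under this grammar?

Parse trees for d d d d:
  [P0 d [P0 d [P0 d [P0 d]]]]
  [P0 d [P0 d [P0 [P0 d] d]]]
  [P0 d [P0 [P0 d [P0 d]] d]]
  [P0 d [P0 [P0 [P0 d] d] d]]
  [P0 [P0 d [P0 d [P0 d]]] d]
  [P0 [P0 d [P0 [P0 d] d]] d]
  [P0 [P0 [P0 d [P0 d]] d] d]
  [P0 [P0 [P0 [P0 d] d] d] d]

8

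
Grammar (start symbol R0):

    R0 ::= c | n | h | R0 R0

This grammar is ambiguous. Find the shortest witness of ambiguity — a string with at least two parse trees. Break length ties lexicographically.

length 1: no string has ≥2 trees
length 2: no string has ≥2 trees
length 3: c c c has 2 parse trees

Two derivations of c c c:
  R0 ⇒ R0 R0 ⇒ c R0 ⇒ c R0 R0 ⇒ c c R0 ⇒ c c c
  R0 ⇒ R0 R0 ⇒ R0 R0 R0 ⇒ c R0 R0 ⇒ c c R0 ⇒ c c c

c c c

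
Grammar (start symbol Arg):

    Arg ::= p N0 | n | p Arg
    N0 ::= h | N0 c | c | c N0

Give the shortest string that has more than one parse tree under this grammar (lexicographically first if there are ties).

p c c

length 1: no string has ≥2 trees
length 2: no string has ≥2 trees
length 3: p c c has 2 parse trees

Two derivations of p c c:
  Arg ⇒ p N0 ⇒ p N0 c ⇒ p c c
  Arg ⇒ p N0 ⇒ p c N0 ⇒ p c c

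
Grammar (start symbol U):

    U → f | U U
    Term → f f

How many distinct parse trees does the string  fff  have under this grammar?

Parse trees for fff:
  [U [U f] [U [U f] [U f]]]
  [U [U [U f] [U f]] [U f]]

2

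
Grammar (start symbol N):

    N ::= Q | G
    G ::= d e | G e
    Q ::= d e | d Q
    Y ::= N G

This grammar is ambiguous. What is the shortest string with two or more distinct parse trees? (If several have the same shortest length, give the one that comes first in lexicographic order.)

length 2: d e has 2 parse trees

Two derivations of d e:
  N ⇒ Q ⇒ d e
  N ⇒ G ⇒ d e

d e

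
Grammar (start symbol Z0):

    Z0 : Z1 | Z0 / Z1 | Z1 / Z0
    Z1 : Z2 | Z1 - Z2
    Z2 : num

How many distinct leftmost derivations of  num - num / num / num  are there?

Parse trees for num - num / num / num:
  [Z0 [Z0 [Z0 [Z1 [Z1 [Z2 num]] - [Z2 num]]] / [Z1 [Z2 num]]] / [Z1 [Z2 num]]]
  [Z0 [Z0 [Z1 [Z1 [Z2 num]] - [Z2 num]] / [Z0 [Z1 [Z2 num]]]] / [Z1 [Z2 num]]]
  [Z0 [Z1 [Z1 [Z2 num]] - [Z2 num]] / [Z0 [Z0 [Z1 [Z2 num]]] / [Z1 [Z2 num]]]]
  [Z0 [Z1 [Z1 [Z2 num]] - [Z2 num]] / [Z0 [Z1 [Z2 num]] / [Z0 [Z1 [Z2 num]]]]]

4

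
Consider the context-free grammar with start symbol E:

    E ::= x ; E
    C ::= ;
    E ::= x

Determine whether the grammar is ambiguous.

Unambiguous

(C is unreachable from E, so its rules don't affect L(E).) The reachable grammar is A → atom sep A | atom. Each atom is followed by either the separator (recurse) or end-of-string (stop) — no choice point.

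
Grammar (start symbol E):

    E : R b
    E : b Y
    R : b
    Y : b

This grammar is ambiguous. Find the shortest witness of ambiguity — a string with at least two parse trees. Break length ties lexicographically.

length 2: b b has 2 parse trees

Two derivations of b b:
  E ⇒ R b ⇒ b b
  E ⇒ b Y ⇒ b b

b b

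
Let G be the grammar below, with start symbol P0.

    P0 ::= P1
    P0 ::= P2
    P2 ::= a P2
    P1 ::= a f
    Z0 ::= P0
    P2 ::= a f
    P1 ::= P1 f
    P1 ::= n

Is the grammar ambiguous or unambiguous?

Witness: a f

Derivation 1: P0 ⇒ P1 ⇒ a f
Derivation 2: P0 ⇒ P2 ⇒ a f

Two distinct leftmost derivations for the same string.

Ambiguous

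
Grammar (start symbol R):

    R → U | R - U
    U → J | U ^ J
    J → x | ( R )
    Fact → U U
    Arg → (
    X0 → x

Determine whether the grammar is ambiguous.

(Fact, Arg, X0 are unreachable from R, so their rules don't affect L(R).) The grammar is stratified — R handles '-' (left-recursive), U handles '^', J atoms. Each operator has a fixed associativity and precedence level, so every string has one parse.

Unambiguous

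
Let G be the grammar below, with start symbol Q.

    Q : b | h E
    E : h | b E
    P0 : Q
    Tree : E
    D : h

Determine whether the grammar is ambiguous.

(P0, Tree, D are unreachable from Q, so their rules don't affect L(Q).) Each reachable nonterminal has at most one production per leading terminal, and all productions are right-linear; the derivation is determined token-by-token.

Unambiguous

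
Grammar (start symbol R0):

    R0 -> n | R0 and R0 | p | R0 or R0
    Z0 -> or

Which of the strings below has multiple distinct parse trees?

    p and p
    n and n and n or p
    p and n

p and p: 1 tree
n and n and n or p: 5 trees
p and n: 1 tree

n and n and n or p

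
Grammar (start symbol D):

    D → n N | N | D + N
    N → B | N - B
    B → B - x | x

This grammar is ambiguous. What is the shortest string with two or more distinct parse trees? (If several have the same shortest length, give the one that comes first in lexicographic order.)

x - x

length 1: no string has ≥2 trees
length 2: no string has ≥2 trees
length 3: x - x has 2 parse trees

Two derivations of x - x:
  D ⇒ N ⇒ B ⇒ B - x ⇒ x - x
  D ⇒ N ⇒ N - B ⇒ B - B ⇒ x - B ⇒ x - x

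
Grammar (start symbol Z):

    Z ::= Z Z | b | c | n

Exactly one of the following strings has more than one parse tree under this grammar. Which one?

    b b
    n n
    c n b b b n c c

b b: 1 tree
n n: 1 tree
c n b b b n c c: 429 trees

c n b b b n c c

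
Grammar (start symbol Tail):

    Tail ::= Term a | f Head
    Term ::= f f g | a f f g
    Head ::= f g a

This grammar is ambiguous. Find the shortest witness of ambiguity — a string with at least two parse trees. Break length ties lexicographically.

f f g a

length 4: f f g a has 2 parse trees

Two derivations of f f g a:
  Tail ⇒ Term a ⇒ f f g a
  Tail ⇒ f Head ⇒ f f g a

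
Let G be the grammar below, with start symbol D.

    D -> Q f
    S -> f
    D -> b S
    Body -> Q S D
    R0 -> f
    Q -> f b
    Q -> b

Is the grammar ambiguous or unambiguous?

Witness: b f

Derivation 1: D ⇒ Q f ⇒ b f
Derivation 2: D ⇒ b S ⇒ b f

Two distinct leftmost derivations for the same string.

Ambiguous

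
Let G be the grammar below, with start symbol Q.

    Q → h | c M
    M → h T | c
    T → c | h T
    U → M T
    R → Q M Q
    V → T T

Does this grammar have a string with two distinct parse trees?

Unambiguous

(U, R, V are unreachable from Q, so their rules don't affect L(Q).) Restricted to the reachable nonterminals, every rule has the form A → t or A → t B, and no two rules for the same A share a first terminal. The grammar encodes a DFA — one run per string.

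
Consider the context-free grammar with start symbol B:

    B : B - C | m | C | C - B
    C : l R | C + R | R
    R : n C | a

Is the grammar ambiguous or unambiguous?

Witness: a - a

Derivation 1: B ⇒ B - C ⇒ C - C ⇒ R - C ⇒ a - C ⇒ a - R ⇒ a - a
Derivation 2: B ⇒ C - B ⇒ R - B ⇒ a - B ⇒ a - C ⇒ a - R ⇒ a - a

Two distinct leftmost derivations for the same string.

Ambiguous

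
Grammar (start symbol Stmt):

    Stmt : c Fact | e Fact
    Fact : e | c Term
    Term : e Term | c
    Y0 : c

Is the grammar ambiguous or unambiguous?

(Y0 is unreachable from Stmt, so its rules don't affect L(Stmt).) Each reachable nonterminal has at most one production per leading terminal, and all productions are right-linear; the derivation is determined token-by-token.

Unambiguous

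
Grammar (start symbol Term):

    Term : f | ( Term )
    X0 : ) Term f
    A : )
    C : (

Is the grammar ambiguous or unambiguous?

Unambiguous

Only Term is reachable from Term; ignoring the rest: L(Term) is { openⁿ atom closeⁿ : n ≥ 0 }. The bracket depth fixes n, and the derivation is forced at every step.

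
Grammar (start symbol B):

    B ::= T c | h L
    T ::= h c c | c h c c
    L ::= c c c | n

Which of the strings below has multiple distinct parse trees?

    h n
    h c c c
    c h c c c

h c c c

h n: 1 tree
h c c c: 2 trees
c h c c c: 1 tree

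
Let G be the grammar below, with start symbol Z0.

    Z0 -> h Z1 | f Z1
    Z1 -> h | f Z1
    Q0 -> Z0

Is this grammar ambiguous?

Unambiguous

(Q0 is unreachable from Z0, so its rules don't affect L(Z0).) The reachable rules are right-linear with at most one rule per (nonterminal, next-terminal) pair. Each input token forces the next rule, so parsing is deterministic.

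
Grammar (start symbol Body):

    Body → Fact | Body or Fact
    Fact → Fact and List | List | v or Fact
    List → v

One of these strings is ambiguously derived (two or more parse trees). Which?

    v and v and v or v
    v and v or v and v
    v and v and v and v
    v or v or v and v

v and v and v or v: 1 tree
v and v or v and v: 1 tree
v and v and v and v: 1 tree
v or v or v and v: 7 trees

v or v or v and v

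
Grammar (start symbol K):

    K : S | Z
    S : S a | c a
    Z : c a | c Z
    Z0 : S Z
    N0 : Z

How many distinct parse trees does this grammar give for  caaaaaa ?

1

Parse trees for caaaaaa:
  [K [S [S [S [S [S [S c a] a] a] a] a] a]]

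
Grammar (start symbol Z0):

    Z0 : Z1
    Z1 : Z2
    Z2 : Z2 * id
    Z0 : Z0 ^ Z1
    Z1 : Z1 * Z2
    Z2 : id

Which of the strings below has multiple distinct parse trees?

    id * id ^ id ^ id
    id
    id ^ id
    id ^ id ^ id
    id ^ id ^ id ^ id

id * id ^ id ^ id

id * id ^ id ^ id: 2 trees
id: 1 tree
id ^ id: 1 tree
id ^ id ^ id: 1 tree
id ^ id ^ id ^ id: 1 tree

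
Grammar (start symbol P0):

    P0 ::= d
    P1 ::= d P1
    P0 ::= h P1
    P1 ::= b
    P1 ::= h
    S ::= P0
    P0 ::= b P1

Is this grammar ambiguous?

Only P0, P1 are reachable from P0; ignoring the rest: Restricted to the reachable nonterminals, every rule has the form A → t or A → t B, and no two rules for the same A share a first terminal. The grammar encodes a DFA — one run per string.

Unambiguous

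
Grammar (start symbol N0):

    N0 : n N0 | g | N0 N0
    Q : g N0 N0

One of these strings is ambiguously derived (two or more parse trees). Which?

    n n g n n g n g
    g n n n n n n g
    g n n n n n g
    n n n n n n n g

n n g n n g n g

n n g n n g n g: 15 trees
g n n n n n n g: 1 tree
g n n n n n g: 1 tree
n n n n n n n g: 1 tree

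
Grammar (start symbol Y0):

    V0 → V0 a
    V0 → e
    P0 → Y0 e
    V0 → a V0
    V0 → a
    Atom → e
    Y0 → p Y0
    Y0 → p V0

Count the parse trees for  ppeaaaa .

1

Parse trees for ppeaaaa:
  [Y0 p [Y0 p [V0 [V0 [V0 [V0 [V0 e] a] a] a] a]]]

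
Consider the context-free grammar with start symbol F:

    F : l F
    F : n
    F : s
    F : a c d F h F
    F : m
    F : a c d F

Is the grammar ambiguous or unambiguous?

Ambiguous

Witness: a c d a c d m h m

Derivation 1: F ⇒ a c d F h F ⇒ a c d a c d F h F ⇒ a c d a c d m h F ⇒ a c d a c d m h m
Derivation 2: F ⇒ a c d F ⇒ a c d a c d F h F ⇒ a c d a c d m h F ⇒ a c d a c d m h m

Two distinct leftmost derivations for the same string.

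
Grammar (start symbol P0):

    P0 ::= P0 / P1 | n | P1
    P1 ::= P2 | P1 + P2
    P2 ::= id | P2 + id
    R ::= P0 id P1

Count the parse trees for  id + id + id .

4

Parse trees for id + id + id:
  [P0 [P1 [P2 [P2 [P2 id] + id] + id]]]
  [P0 [P1 [P1 [P2 id]] + [P2 [P2 id] + id]]]
  [P0 [P1 [P1 [P2 [P2 id] + id]] + [P2 id]]]
  [P0 [P1 [P1 [P1 [P2 id]] + [P2 id]] + [P2 id]]]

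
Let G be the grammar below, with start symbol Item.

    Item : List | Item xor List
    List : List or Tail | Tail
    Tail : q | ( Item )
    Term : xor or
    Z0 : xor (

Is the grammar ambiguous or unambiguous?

(Term, Z0 are unreachable from Item, so their rules don't affect L(Item).) The grammar is stratified — Item handles 'xor' (left-recursive), List handles 'or', Tail atoms. Each operator has a fixed associativity and precedence level, so every string has one parse.

Unambiguous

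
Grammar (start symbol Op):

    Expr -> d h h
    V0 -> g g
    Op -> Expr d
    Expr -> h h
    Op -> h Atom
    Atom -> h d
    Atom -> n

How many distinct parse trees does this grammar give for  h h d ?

2

Parse trees for h h d:
  [Op [Expr h h] d]
  [Op h [Atom h d]]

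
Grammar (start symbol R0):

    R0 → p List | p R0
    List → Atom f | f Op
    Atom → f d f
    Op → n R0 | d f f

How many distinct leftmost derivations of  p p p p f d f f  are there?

Parse trees for p p p p f d f f:
  [R0 p [R0 p [R0 p [R0 p [List [Atom f d f] f]]]]]
  [R0 p [R0 p [R0 p [R0 p [List f [Op d f f]]]]]]

2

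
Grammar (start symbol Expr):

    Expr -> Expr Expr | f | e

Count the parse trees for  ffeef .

14

Parse trees for ffeef (showing first 6 of 14):
  [Expr [Expr f] [Expr [Expr f] [Expr [Expr e] [Expr [Expr e] [Expr f]]]]]
  [Expr [Expr f] [Expr [Expr f] [Expr [Expr [Expr e] [Expr e]] [Expr f]]]]
  [Expr [Expr f] [Expr [Expr [Expr f] [Expr e]] [Expr [Expr e] [Expr f]]]]
  [Expr [Expr f] [Expr [Expr [Expr f] [Expr [Expr e] [Expr e]]] [Expr f]]]
  [Expr [Expr f] [Expr [Expr [Expr [Expr f] [Expr e]] [Expr e]] [Expr f]]]
  [Expr [Expr [Expr f] [Expr f]] [Expr [Expr e] [Expr [Expr e] [Expr f]]]]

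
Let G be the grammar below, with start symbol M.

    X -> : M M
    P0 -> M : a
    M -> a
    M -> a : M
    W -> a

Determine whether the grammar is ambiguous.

Only M is reachable from M; ignoring the rest: Right-recursive list with a separator: after each atom, whether the separator follows determines the rule. One parse per string.

Unambiguous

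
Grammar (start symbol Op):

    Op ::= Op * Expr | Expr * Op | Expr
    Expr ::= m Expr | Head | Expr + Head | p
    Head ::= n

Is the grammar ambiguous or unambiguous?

Witness: n * n

Derivation 1: Op ⇒ Op * Expr ⇒ Expr * Expr ⇒ Head * Expr ⇒ n * Expr ⇒ n * Head ⇒ n * n
Derivation 2: Op ⇒ Expr * Op ⇒ Head * Op ⇒ n * Op ⇒ n * Expr ⇒ n * Head ⇒ n * n

Two distinct leftmost derivations for the same string.

Ambiguous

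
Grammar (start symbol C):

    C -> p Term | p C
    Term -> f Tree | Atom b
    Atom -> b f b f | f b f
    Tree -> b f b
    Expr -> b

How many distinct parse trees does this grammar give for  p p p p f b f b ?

Parse trees for p p p p f b f b:
  [C p [C p [C p [C p [Term f [Tree b f b]]]]]]
  [C p [C p [C p [C p [Term [Atom f b f] b]]]]]

2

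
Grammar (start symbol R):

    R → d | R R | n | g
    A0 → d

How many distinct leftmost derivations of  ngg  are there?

Parse trees for ngg:
  [R [R n] [R [R g] [R g]]]
  [R [R [R n] [R g]] [R g]]

2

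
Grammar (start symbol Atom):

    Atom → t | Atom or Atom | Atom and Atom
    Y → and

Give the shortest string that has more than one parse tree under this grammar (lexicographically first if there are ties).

t and t and t

length 1: no string has ≥2 trees
length 3: no string has ≥2 trees
length 5: t and t and t has 2 parse trees

Two derivations of t and t and t:
  Atom ⇒ Atom and Atom ⇒ t and Atom ⇒ t and Atom and Atom ⇒ t and t and Atom ⇒ t and t and t
  Atom ⇒ Atom and Atom ⇒ Atom and Atom and Atom ⇒ t and Atom and Atom ⇒ t and t and Atom ⇒ t and t and t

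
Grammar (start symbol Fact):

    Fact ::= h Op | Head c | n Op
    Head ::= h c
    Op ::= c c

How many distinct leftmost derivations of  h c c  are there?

2

Parse trees for h c c:
  [Fact h [Op c c]]
  [Fact [Head h c] c]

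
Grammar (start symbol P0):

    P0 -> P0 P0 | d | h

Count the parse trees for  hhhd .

Parse trees for hhhd:
  [P0 [P0 h] [P0 [P0 h] [P0 [P0 h] [P0 d]]]]
  [P0 [P0 h] [P0 [P0 [P0 h] [P0 h]] [P0 d]]]
  [P0 [P0 [P0 h] [P0 h]] [P0 [P0 h] [P0 d]]]
  [P0 [P0 [P0 h] [P0 [P0 h] [P0 h]]] [P0 d]]
  [P0 [P0 [P0 [P0 h] [P0 h]] [P0 h]] [P0 d]]

5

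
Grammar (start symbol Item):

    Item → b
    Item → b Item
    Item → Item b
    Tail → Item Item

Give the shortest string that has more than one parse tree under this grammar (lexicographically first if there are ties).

length 1: no string has ≥2 trees
length 2: b b has 2 parse trees

Two derivations of b b:
  Item ⇒ b Item ⇒ b b
  Item ⇒ Item b ⇒ b b

b b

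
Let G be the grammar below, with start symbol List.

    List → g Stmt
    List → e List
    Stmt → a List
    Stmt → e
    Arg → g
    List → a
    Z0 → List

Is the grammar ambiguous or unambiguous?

(Z0, Arg are unreachable from List, so their rules don't affect L(List).) Restricted to the reachable nonterminals, every rule has the form A → t or A → t B, and no two rules for the same A share a first terminal. The grammar encodes a DFA — one run per string.

Unambiguous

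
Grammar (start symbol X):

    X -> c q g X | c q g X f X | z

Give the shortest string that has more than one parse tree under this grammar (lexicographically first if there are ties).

length 1: no string has ≥2 trees
length 4: no string has ≥2 trees
length 6: no string has ≥2 trees
length 7: no string has ≥2 trees
length 9: c q g c q g z f z has 2 parse trees

Two derivations of c q g c q g z f z:
  X ⇒ c q g X ⇒ c q g c q g X f X ⇒ c q g c q g z f X ⇒ c q g c q g z f z
  X ⇒ c q g X f X ⇒ c q g c q g X f X ⇒ c q g c q g z f X ⇒ c q g c q g z f z

c q g c q g z f z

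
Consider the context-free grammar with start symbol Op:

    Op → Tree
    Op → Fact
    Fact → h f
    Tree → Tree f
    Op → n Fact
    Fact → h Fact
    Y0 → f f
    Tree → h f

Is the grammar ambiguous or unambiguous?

Witness: h f

Derivation 1: Op ⇒ Tree ⇒ h f
Derivation 2: Op ⇒ Fact ⇒ h f

Two distinct leftmost derivations for the same string.

Ambiguous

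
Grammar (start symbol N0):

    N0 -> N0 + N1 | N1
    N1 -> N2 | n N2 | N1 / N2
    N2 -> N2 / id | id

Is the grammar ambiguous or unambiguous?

Witness: id / id

Derivation 1: N0 ⇒ N1 ⇒ N2 ⇒ N2 / id ⇒ id / id
Derivation 2: N0 ⇒ N1 ⇒ N1 / N2 ⇒ N2 / N2 ⇒ id / N2 ⇒ id / id

Two distinct leftmost derivations for the same string.

Ambiguous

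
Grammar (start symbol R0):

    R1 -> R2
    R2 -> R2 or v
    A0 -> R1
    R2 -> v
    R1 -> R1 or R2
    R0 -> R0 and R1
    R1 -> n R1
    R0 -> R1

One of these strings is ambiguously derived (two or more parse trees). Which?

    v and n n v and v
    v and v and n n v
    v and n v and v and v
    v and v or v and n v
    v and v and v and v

v and n n v and v: 1 tree
v and v and n n v: 1 tree
v and n v and v and v: 1 tree
v and v or v and n v: 2 trees
v and v and v and v: 1 tree

v and v or v and n v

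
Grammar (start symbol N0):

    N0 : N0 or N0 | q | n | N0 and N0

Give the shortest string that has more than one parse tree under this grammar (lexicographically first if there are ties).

n and n and n

length 1: no string has ≥2 trees
length 3: no string has ≥2 trees
length 5: n and n and n has 2 parse trees

Two derivations of n and n and n:
  N0 ⇒ N0 and N0 ⇒ n and N0 ⇒ n and N0 and N0 ⇒ n and n and N0 ⇒ n and n and n
  N0 ⇒ N0 and N0 ⇒ N0 and N0 and N0 ⇒ n and N0 and N0 ⇒ n and n and N0 ⇒ n and n and n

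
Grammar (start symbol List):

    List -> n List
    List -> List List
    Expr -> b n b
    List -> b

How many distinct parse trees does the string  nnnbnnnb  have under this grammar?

Parse trees for nnnbnnnb:
  [List n [List n [List n [List [List b] [List n [List n [List n [List b]]]]]]]]
  [List n [List n [List [List n [List b]] [List n [List n [List n [List b]]]]]]]
  [List n [List [List n [List n [List b]]] [List n [List n [List n [List b]]]]]]
  [List [List n [List n [List n [List b]]]] [List n [List n [List n [List b]]]]]

4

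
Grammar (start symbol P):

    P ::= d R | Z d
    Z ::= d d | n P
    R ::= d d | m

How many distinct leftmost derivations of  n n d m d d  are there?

1

Parse trees for n n d m d d:
  [P [Z n [P [Z n [P d [R m]]] d]] d]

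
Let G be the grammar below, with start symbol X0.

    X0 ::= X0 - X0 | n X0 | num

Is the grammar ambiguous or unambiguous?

Ambiguous

Witness: n num - num

Derivation 1: X0 ⇒ X0 - X0 ⇒ n X0 - X0 ⇒ n num - X0 ⇒ n num - num
Derivation 2: X0 ⇒ n X0 ⇒ n X0 - X0 ⇒ n num - X0 ⇒ n num - num

Two distinct leftmost derivations for the same string.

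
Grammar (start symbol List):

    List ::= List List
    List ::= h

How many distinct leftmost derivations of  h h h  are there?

2

Parse trees for h h h:
  [List [List h] [List [List h] [List h]]]
  [List [List [List h] [List h]] [List h]]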